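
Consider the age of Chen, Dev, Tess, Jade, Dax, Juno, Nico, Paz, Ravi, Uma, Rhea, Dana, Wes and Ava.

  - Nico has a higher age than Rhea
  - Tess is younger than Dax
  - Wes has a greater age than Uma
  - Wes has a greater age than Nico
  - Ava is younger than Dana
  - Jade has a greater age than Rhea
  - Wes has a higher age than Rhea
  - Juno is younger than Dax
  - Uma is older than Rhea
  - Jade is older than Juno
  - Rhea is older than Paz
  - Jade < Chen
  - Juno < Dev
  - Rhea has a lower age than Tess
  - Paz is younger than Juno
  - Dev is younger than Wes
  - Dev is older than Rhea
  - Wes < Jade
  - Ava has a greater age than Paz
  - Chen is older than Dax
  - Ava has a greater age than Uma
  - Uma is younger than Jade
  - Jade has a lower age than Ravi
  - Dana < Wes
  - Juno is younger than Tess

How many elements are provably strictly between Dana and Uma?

1

The relations place Uma below Dana. An element lies strictly between them when it is forced above Uma and also forced below Dana.
Above Uma: {Ava, Wes, Jade, Chen, Ravi}. Below Dana: {Paz, Rhea, Ava}.
Intersection: {Ava} — 1.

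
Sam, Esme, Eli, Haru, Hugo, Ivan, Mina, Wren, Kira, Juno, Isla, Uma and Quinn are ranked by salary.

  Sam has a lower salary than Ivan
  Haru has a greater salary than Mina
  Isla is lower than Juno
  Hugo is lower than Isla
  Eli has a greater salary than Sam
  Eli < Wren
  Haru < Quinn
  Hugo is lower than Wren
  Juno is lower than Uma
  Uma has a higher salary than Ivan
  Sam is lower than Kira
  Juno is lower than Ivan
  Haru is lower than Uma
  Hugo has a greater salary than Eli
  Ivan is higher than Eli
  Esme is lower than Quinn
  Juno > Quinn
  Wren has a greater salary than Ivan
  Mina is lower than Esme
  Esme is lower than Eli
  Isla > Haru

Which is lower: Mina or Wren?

Mina

Link the given pairs in sequence: Mina < Esme; Esme < Eli; Eli < Hugo; Hugo < Isla; Isla < Juno; Juno < Ivan; Ivan < Wren.
Chaining these gives Mina < Esme < Eli < Hugo < Isla < Juno < Ivan < Wren.
So Mina < Wren; Mina is the lower of the two.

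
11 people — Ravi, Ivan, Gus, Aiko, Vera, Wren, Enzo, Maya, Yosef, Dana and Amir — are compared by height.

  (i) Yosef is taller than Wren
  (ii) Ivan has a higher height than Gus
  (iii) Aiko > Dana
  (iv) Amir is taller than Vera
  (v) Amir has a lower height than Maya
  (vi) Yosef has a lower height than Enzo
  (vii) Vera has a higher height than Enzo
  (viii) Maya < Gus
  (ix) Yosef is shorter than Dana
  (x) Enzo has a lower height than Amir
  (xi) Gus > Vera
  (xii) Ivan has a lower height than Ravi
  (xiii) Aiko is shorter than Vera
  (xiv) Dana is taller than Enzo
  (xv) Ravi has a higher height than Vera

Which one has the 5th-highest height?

Amir

The consecutive relations fix a unique order: Wren < Yosef < Enzo < Dana < Aiko < Vera < Amir < Maya < Gus < Ivan < Ravi.
The 5th largest is Amir.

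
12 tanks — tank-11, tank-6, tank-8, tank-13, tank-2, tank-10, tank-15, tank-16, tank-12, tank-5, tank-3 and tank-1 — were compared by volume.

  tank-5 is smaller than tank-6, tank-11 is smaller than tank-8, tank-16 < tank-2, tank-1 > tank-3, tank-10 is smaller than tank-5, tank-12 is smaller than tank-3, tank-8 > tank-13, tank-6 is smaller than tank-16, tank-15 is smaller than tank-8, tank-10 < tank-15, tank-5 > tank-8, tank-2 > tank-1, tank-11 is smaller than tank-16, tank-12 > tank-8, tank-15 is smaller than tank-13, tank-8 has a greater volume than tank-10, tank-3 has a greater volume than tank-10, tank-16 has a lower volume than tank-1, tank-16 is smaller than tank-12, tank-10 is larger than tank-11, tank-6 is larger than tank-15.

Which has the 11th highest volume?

tank-10

Piecing the relations together gives one ordering: tank-11 < tank-10 < tank-15 < tank-13 < tank-8 < tank-5 < tank-6 < tank-16 < tank-12 < tank-3 < tank-1 < tank-2.
Counting 11 from the largest end gives tank-10.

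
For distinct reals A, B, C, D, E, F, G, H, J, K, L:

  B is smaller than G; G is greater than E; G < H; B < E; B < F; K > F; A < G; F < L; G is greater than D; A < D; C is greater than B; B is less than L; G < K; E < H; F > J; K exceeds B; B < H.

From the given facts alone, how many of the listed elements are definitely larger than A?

Directly above A: D, G.
One step further: H, K (4 so far).
No other element is forced above A by the given relations, so the count is 4.

4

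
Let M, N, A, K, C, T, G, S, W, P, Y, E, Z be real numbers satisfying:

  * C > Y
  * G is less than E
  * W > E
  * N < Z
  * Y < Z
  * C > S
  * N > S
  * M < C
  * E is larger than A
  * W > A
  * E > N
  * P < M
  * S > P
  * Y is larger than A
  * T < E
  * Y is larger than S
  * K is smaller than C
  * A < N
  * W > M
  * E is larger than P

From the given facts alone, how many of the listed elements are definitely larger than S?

Directly above S: N, Y, C.
One step further: E, Z (5 so far).
One step further: W (6 so far).
Nothing else is reachable above S; 6 in all.

6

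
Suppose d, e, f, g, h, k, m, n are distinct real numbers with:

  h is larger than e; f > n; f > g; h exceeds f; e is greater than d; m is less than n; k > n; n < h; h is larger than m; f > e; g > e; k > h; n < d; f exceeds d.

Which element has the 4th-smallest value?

The consecutive relations fix a unique order: m < n < d < e < g < f < h < k.
Counting 4 from the smallest end gives e.

e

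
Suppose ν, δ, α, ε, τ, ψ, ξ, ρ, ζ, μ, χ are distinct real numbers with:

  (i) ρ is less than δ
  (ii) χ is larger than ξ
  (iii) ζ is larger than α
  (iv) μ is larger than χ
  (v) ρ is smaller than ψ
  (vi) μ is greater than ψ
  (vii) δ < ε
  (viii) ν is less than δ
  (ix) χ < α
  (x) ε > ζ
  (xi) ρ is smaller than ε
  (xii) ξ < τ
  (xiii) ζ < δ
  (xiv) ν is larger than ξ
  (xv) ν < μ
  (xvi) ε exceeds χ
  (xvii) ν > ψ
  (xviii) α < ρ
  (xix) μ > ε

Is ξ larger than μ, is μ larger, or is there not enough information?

μ

ξ < χ and χ < α give ξ < α.
With α < ρ: ξ < χ < α < ρ.
With ρ < ψ: ξ < χ < α < ρ < ψ.
Then ψ < ν extends the chain to ν.
With ν < δ: ξ < χ < α < ρ < ψ < ν < δ.
Then δ < ε extends the chain to ε.
Then ε < μ extends the chain to μ.
So μ is larger.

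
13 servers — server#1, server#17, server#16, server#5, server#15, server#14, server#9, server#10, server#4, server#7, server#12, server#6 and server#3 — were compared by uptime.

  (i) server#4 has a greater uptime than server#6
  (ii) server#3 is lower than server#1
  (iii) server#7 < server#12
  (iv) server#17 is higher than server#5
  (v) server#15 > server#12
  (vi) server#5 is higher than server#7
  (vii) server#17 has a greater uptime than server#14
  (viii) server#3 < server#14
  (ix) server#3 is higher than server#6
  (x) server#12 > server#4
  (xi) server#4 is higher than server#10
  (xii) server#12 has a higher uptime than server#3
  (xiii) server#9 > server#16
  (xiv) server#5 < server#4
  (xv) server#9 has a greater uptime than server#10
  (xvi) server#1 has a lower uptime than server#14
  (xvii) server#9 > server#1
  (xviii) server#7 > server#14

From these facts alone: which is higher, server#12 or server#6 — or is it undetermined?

server#12

server#6 < server#3 and server#3 < server#1 give server#6 < server#1.
With server#1 < server#14: server#6 < server#3 < server#1 < server#14.
With server#14 < server#7: server#6 < server#3 < server#1 < server#14 < server#7.
With server#7 < server#5: server#6 < server#3 < server#1 < server#14 < server#7 < server#5.
With server#5 < server#4: server#6 < server#3 < server#1 < server#14 < server#7 < server#5 < server#4.
Then server#4 < server#12 extends the chain to server#12.
So server#12 is higher.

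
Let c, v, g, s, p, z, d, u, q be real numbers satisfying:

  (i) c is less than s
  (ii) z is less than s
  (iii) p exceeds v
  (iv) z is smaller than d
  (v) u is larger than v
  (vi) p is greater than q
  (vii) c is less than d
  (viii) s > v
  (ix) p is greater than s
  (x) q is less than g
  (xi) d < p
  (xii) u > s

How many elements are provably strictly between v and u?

1

Chaining upward from v reaches: s, p.
Chaining downward from u reaches: c, z, s.
Strictly between v and u are those in both lists: s — 1 element.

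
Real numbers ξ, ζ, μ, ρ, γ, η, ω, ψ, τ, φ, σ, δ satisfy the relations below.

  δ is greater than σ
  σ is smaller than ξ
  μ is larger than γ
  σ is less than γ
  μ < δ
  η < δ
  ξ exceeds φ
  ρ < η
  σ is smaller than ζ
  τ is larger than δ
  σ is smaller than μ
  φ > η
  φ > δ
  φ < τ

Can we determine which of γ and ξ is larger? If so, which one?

ξ

Link the given pairs in sequence: γ < μ; μ < δ; δ < φ; φ < ξ.
Together: γ < μ < δ < φ < ξ.
So ξ is larger.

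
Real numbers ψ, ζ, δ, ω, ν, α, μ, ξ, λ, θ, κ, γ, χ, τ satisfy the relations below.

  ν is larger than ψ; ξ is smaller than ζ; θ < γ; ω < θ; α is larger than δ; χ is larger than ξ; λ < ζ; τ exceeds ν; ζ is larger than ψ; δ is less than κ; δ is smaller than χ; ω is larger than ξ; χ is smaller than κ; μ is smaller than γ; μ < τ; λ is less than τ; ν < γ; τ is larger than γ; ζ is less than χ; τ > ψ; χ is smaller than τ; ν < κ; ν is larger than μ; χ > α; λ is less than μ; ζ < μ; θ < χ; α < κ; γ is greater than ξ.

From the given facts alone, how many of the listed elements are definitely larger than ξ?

9

From ξ the given relations immediately reach ω, ζ, χ, γ.
From those, θ, μ, κ, τ — 8 in total.
From those, ν — 9 in total.
No other element is forced above ξ by the given relations, so the count is 9.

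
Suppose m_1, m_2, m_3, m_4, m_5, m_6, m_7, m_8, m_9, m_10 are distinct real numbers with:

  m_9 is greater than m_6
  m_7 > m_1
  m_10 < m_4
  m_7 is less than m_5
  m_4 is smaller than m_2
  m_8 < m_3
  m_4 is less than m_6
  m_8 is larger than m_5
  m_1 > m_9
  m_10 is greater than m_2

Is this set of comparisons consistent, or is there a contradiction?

We have m_4 < m_2 stated directly, yet also m_2 < m_10 < m_4 by chaining the others — so m_2 < m_4. Contradiction.

inconsistent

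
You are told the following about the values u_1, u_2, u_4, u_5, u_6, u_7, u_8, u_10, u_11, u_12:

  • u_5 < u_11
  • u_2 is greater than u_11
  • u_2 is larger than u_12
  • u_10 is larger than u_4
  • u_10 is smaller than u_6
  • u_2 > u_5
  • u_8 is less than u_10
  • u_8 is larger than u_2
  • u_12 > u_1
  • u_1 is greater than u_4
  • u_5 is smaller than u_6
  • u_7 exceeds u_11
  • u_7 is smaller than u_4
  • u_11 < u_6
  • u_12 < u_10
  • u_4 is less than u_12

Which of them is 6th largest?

The consecutive relations fix a unique order: u_5 < u_11 < u_7 < u_4 < u_1 < u_12 < u_2 < u_8 < u_10 < u_6.
The 6th largest is u_1.

u_1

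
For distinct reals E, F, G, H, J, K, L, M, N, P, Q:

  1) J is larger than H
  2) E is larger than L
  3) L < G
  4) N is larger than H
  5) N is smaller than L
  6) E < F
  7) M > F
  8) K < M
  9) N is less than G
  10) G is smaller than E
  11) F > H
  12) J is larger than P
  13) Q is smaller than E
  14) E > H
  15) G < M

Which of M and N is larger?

N < L and L < G give N < G.
Then G < E extends the chain to E.
Then E < F extends the chain to F.
With F < M: N < L < G < E < F < M.
So N < M; M is the larger of the two.

M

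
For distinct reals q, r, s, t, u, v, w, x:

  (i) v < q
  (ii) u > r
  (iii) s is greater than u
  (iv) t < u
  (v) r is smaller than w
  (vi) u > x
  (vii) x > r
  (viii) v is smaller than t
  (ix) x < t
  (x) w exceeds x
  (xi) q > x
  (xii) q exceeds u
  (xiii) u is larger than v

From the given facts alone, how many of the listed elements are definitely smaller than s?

Directly below s: u.
One step further: v, r, x, t (5 so far).
No other element is forced below s by the given relations, so the count is 5.

5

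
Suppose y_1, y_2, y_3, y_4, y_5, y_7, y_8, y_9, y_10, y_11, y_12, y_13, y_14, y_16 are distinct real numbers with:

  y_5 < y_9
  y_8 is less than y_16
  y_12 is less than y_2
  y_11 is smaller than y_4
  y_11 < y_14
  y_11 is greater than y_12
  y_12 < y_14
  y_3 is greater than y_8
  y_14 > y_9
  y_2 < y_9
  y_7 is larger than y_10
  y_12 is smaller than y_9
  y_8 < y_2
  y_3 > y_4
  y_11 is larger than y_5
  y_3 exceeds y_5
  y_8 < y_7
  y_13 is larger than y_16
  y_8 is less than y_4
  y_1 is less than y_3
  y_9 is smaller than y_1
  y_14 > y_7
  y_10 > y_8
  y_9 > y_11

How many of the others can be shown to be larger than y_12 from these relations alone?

7

The elements the relations force above y_12 are y_2, y_11, y_9, y_1, y_4, y_14, y_3 — no chain reaches any other.
That is 7.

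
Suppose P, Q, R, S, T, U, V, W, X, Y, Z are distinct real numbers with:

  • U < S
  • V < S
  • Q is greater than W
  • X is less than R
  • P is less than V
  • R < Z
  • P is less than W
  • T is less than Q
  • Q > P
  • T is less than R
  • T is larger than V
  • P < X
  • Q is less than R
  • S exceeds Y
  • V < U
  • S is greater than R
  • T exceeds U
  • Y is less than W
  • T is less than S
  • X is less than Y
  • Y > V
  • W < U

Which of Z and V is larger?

Z

V < Y and Y < W give V < W.
With W < U: V < Y < W < U.
Then U < T extends the chain to T.
Then T < Q extends the chain to Q.
Then Q < R extends the chain to R.
Then R < Z extends the chain to Z.
So V < Z; Z is the larger of the two.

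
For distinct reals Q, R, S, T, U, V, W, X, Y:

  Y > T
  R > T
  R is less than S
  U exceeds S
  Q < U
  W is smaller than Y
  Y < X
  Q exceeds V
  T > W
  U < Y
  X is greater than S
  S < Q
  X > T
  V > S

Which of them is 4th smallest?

S

Piecing the relations together gives one ordering: W < T < R < S < V < Q < U < Y < X.
The 4th smallest is S.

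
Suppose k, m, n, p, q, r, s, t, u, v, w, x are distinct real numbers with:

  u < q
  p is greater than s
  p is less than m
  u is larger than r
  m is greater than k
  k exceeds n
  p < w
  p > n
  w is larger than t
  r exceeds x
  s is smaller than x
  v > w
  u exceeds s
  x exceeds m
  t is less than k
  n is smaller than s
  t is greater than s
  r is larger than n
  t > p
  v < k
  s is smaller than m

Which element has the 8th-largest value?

The consecutive relations fix a unique order: n < s < p < t < w < v < k < m < x < r < u < q.
The 8th largest is w.

w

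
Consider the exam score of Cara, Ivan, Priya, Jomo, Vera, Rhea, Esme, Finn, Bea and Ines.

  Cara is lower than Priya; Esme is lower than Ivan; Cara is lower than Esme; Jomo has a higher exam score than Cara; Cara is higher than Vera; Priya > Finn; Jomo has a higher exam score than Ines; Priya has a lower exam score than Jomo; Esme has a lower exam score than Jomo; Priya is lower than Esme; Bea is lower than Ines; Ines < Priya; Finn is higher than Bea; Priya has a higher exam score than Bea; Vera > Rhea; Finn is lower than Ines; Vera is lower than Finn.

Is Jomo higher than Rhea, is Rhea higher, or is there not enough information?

Rhea < Vera and Vera < Cara give Rhea < Cara.
Then Cara < Priya extends the chain to Priya.
Then Priya < Esme extends the chain to Esme.
Then Esme < Jomo extends the chain to Jomo.
So Jomo is higher.

Jomo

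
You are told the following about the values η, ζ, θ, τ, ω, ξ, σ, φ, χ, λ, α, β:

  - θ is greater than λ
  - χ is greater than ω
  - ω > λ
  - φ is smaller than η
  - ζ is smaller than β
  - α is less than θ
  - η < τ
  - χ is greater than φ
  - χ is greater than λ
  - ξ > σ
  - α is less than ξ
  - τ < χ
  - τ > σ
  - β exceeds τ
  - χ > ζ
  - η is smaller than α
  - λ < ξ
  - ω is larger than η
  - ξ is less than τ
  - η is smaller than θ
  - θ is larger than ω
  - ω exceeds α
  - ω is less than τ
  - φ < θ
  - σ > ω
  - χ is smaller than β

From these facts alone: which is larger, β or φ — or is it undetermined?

Link the given pairs in sequence: φ < η; η < α; α < ω; ω < σ; σ < ξ; ξ < τ; τ < χ; χ < β.
Together: φ < η < α < ω < σ < ξ < τ < χ < β.
So β is larger.

β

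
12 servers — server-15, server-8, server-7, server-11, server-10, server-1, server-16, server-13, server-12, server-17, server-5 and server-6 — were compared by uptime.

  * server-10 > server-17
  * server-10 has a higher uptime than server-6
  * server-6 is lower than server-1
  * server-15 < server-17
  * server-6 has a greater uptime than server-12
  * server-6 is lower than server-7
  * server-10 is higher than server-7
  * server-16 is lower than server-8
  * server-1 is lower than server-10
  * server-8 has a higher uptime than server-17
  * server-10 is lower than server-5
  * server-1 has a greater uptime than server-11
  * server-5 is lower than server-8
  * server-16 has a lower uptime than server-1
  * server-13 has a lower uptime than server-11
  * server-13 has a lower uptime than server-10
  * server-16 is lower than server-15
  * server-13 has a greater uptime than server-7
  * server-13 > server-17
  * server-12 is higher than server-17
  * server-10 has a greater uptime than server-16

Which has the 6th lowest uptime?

server-7

Chaining the given pairs: server-16 < server-15 < server-17 < server-12 < server-6 < server-7 < server-13 < server-11 < server-1 < server-10 < server-5 < server-8.
Counting 6 from the smallest end gives server-7.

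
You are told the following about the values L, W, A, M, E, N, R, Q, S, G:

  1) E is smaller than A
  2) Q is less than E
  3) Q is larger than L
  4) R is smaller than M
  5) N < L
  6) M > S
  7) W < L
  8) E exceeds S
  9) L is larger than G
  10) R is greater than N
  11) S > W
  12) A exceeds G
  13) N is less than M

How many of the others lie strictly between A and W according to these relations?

The relations place W below A. An element lies strictly between them when it is forced above W and also forced below A.
Above W: {S, L, Q, E, M}. Below A: {S, N, G, L, Q, E}.
Intersection: {S, L, Q, E} — 4.

4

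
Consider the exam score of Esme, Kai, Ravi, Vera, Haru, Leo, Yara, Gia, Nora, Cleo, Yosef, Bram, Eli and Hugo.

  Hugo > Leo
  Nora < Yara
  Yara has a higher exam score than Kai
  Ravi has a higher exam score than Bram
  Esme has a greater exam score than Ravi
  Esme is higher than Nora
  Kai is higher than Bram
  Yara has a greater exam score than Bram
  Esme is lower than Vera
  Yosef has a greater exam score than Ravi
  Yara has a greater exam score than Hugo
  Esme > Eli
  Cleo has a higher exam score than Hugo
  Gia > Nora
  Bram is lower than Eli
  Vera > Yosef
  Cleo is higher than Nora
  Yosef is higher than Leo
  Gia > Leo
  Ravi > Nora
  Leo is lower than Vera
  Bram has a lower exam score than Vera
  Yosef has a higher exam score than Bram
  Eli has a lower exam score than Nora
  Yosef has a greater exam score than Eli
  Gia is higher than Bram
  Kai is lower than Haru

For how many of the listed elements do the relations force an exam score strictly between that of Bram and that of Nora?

1

Chaining upward from Bram reaches: Kai, Haru, Eli, Ravi, Yosef, Esme, Cleo, Yara, Vera, Gia.
Chaining downward from Nora reaches: Eli.
Strictly between Bram and Nora are those in both lists: Eli — 1 element.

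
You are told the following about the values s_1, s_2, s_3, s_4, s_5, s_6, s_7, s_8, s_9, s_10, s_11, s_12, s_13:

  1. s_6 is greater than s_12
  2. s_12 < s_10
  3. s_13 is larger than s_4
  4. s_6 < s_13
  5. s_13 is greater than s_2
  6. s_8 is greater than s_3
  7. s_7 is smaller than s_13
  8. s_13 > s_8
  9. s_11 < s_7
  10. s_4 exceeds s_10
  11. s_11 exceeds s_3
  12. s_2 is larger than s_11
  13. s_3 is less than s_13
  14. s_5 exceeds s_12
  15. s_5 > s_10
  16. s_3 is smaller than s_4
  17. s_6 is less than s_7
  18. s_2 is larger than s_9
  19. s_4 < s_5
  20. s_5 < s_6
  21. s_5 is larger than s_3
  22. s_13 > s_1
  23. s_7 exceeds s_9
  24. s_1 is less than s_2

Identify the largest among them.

s_13

s_3 is not greatest since s_3 < s_11; s_12 is not greatest since s_12 < s_10; s_10 is not greatest since s_10 < s_5; s_4 is not greatest since s_4 < s_5; s_5 is not greatest since s_5 < s_6; s_6 is not greatest since s_6 < s_7; s_1 is not greatest since s_1 < s_13; s_9 is not greatest since s_9 < s_7; s_11 is not greatest since s_11 < s_2; s_8 is not greatest since s_8 < s_13; s_7 is not greatest since s_7 < s_13; s_2 is not greatest since s_2 < s_13.
Only s_13 has nothing above it, so s_13 is the largest.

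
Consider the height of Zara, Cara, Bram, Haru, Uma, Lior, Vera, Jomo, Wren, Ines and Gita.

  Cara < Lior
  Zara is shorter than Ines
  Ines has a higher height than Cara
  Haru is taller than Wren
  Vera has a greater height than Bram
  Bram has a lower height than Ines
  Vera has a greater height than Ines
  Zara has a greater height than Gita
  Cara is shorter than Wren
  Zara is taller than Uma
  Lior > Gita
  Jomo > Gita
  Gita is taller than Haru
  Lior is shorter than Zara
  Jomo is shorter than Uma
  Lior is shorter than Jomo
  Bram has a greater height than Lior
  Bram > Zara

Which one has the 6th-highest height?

Jomo

Chaining the given pairs: Cara < Wren < Haru < Gita < Lior < Jomo < Uma < Zara < Bram < Ines < Vera.
Counting 6 from the largest end gives Jomo.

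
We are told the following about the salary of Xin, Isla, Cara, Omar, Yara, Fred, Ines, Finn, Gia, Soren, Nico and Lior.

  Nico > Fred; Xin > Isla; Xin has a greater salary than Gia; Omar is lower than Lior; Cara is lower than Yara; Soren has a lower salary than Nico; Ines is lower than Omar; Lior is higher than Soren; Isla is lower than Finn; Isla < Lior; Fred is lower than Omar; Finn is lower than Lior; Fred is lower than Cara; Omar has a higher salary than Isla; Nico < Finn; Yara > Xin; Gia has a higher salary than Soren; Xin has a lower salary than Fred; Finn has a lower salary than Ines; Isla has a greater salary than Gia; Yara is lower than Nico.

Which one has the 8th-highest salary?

Fred

The consecutive relations fix a unique order: Soren < Gia < Isla < Xin < Fred < Cara < Yara < Nico < Finn < Ines < Omar < Lior.
Counting 8 from the largest end gives Fred.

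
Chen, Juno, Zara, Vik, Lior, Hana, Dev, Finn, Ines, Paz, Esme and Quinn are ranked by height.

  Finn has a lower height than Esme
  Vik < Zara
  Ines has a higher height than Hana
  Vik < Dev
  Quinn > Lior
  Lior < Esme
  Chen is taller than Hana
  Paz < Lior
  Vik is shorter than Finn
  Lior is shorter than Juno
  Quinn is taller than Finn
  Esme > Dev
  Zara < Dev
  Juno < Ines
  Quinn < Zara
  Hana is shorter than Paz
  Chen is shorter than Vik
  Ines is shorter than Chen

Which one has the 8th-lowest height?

Finn

Piecing the relations together gives one ordering: Hana < Paz < Lior < Juno < Ines < Chen < Vik < Finn < Quinn < Zara < Dev < Esme.
Counting 8 from the smallest end gives Finn.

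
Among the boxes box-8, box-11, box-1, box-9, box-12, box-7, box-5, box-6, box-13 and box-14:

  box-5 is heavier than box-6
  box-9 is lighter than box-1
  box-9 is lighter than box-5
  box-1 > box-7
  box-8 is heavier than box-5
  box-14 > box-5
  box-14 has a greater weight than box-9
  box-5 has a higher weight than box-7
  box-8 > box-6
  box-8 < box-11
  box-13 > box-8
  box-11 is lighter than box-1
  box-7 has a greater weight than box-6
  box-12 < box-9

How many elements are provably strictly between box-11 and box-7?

Chaining upward from box-7 reaches: box-5, box-14, box-8, box-13, box-1.
Chaining downward from box-11 reaches: box-6, box-12, box-9, box-5, box-8.
Strictly between box-7 and box-11 are those in both lists: box-5, box-8 — 2 elements.

2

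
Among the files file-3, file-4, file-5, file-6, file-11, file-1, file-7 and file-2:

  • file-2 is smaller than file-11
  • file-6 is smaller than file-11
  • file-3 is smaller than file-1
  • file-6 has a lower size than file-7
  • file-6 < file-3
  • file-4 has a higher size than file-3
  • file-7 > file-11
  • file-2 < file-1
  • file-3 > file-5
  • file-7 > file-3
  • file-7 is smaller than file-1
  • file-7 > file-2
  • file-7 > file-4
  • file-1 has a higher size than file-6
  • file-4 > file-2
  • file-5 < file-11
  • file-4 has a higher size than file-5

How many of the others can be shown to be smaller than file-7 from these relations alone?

The elements the relations force below file-7 are file-5, file-6, file-3, file-2, file-4, file-11 — no chain reaches any other.
That is 6.

6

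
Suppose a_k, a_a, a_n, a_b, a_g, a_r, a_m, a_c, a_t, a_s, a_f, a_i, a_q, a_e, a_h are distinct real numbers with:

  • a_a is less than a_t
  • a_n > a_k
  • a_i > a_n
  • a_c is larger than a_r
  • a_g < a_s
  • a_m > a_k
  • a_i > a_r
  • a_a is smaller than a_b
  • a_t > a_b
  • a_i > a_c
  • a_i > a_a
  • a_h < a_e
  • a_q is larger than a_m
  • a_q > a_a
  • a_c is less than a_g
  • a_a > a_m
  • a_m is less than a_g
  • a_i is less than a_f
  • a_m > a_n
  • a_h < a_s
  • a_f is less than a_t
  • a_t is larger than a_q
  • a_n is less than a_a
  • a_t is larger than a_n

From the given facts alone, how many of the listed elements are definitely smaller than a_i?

6

The elements the relations force below a_i are a_k, a_r, a_c, a_n, a_m, a_a — no chain reaches any other.
That is 6.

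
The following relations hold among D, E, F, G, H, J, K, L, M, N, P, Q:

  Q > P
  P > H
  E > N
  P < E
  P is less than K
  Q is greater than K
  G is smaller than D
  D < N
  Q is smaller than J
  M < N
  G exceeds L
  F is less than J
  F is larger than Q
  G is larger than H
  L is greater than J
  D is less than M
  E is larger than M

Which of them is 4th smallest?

Chaining the given pairs: H < P < K < Q < F < J < L < G < D < M < N < E.
The 4th smallest is Q.

Q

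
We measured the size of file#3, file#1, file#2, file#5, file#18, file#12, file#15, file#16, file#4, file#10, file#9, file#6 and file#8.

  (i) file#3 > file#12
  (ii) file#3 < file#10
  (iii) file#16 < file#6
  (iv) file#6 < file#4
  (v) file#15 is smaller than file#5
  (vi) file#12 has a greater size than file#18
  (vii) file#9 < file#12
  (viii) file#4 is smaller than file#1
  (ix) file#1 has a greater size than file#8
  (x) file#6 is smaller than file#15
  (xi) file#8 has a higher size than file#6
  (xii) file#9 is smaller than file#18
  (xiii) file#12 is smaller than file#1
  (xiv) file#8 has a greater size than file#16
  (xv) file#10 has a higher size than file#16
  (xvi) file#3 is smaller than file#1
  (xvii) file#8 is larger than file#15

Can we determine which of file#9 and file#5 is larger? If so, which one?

undetermined

Following every chain through file#9: above file#9 we get file#18, file#12, file#3, file#10, file#1.
file#5 is not reached, and no chain runs the other way from file#5 to file#9.
So the given relations leave the order of file#9 and file#5 undetermined.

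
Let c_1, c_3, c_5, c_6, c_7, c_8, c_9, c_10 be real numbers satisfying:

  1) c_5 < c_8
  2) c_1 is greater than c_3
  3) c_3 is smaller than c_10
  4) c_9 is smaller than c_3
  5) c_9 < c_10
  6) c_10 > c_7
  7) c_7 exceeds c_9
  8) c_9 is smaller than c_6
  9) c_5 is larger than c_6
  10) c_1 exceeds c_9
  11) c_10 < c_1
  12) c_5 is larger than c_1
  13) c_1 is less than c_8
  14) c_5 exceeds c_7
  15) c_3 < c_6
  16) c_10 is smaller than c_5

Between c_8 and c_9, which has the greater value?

c_8

The relevant relations are c_9 < c_3; c_3 < c_10; c_10 < c_1; c_1 < c_5; c_5 < c_8.
Chaining these gives c_9 < c_3 < c_10 < c_1 < c_5 < c_8.
So c_9 < c_8; c_8 is the larger of the two.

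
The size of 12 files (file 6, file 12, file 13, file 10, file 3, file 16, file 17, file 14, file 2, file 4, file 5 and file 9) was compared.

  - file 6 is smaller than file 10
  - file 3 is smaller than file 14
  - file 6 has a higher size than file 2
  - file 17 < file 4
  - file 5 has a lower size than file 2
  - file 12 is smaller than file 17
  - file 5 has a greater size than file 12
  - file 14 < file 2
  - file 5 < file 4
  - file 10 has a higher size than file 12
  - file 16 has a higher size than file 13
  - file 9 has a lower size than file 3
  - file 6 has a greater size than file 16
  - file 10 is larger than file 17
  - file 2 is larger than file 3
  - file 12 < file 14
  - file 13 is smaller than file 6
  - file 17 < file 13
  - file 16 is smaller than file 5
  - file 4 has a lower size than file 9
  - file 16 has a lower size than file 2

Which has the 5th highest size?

file 3

Piecing the relations together gives one ordering: file 12 < file 17 < file 13 < file 16 < file 5 < file 4 < file 9 < file 3 < file 14 < file 2 < file 6 < file 10.
Counting 5 from the largest end gives file 3.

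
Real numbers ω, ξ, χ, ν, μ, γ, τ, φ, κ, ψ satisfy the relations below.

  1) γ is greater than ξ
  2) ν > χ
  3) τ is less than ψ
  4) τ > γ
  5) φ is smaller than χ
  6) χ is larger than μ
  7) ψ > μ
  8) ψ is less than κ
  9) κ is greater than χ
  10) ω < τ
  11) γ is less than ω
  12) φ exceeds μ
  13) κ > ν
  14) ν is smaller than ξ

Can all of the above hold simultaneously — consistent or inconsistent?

Every relation is compatible with μ < φ < χ < ν < ξ < γ < ω < τ < ψ < κ; the set is consistent.

consistent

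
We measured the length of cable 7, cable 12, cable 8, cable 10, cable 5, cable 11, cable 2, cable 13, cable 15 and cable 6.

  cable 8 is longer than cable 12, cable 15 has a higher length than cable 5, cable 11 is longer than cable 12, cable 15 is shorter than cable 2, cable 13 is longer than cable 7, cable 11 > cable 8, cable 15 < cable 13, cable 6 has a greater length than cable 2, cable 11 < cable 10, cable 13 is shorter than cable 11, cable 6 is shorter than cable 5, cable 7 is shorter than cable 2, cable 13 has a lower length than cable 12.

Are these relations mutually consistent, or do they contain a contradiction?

Chaining the given relations yields cable 2 < cable 6 < cable 5 < cable 15, so cable 2 < cable 15. But one relation states cable 15 < cable 2. These cannot both hold.

inconsistent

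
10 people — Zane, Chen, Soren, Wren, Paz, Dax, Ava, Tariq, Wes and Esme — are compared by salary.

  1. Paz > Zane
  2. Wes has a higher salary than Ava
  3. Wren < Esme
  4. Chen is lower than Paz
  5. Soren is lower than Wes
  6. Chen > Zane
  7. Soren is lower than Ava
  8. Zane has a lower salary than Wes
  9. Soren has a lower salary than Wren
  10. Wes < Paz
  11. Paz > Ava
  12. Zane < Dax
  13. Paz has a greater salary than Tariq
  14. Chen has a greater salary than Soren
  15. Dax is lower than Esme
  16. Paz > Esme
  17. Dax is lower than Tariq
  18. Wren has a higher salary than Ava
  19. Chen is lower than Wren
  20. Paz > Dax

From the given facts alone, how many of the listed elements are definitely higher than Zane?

From Zane the given relations immediately reach Wes, Dax, Chen, Paz.
From those, Tariq, Wren, Esme — 7 in total.
Nothing else is reachable above Zane; 7 in all.

7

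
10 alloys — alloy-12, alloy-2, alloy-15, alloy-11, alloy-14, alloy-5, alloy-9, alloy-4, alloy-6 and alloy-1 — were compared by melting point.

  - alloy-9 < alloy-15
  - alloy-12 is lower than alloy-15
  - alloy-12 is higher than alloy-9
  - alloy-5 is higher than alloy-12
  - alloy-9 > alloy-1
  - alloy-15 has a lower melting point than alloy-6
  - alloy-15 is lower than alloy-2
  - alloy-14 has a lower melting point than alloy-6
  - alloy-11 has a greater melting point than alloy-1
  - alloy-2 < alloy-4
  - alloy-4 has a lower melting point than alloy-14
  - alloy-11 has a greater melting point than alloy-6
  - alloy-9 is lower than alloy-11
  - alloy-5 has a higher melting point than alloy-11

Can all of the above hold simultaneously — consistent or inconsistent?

consistent

Every relation is compatible with alloy-1 < alloy-9 < alloy-12 < alloy-15 < alloy-2 < alloy-4 < alloy-14 < alloy-6 < alloy-11 < alloy-5; the set is consistent.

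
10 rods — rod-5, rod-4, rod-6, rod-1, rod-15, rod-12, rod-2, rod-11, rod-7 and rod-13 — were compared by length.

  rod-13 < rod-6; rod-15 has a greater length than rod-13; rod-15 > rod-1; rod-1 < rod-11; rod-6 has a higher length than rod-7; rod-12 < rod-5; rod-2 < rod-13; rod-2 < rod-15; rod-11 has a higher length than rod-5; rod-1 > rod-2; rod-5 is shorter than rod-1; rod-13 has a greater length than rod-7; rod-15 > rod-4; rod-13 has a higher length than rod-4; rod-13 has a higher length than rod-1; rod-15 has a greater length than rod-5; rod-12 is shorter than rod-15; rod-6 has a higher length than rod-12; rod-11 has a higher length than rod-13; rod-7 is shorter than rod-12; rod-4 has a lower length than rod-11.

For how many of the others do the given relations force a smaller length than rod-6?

7

Directly below rod-6: rod-7, rod-12, rod-13.
One step further: rod-4, rod-2, rod-1 (6 so far).
One step further: rod-5 (7 so far).
Nothing else is reachable below rod-6; 7 in all.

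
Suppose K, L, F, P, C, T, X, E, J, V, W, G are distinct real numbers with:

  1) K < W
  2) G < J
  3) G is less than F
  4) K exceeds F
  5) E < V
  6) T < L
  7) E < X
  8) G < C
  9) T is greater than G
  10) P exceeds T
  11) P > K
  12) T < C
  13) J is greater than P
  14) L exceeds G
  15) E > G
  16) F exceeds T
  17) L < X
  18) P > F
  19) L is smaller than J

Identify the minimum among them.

Chaining upward from G: directly above it, T, F, L, C, J, E; then K, P, V, X; then W.
That covers every other element, and nothing is given below G, so G is the minimum.

G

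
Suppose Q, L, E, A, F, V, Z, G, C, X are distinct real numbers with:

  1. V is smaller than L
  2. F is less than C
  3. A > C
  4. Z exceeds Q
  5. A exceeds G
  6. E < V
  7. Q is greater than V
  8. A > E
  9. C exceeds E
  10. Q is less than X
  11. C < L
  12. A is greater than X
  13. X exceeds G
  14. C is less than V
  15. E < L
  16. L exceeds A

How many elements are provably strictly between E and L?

5

Chaining upward from E reaches: C, V, Q, X, A, Z.
Chaining downward from L reaches: G, F, C, V, Q, X, A.
Strictly between E and L are those in both lists: C, V, Q, X, A — 5 elements.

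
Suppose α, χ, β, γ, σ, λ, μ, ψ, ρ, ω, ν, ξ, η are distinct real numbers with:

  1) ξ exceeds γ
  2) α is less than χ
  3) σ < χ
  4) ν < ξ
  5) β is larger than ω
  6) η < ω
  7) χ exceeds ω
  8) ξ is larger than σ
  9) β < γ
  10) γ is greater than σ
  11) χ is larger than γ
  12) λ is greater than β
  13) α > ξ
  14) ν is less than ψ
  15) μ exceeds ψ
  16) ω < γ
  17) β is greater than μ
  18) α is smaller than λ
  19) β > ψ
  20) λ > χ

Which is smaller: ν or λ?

ν < ψ and ψ < μ give ν < μ.
With μ < β: ν < ψ < μ < β.
Then β < γ extends the chain to γ.
Then γ < ξ extends the chain to ξ.
Then ξ < α extends the chain to α.
With α < χ: ν < ψ < μ < β < γ < ξ < α < χ.
Then χ < λ extends the chain to λ.
So ν < λ; ν is the smaller of the two.

ν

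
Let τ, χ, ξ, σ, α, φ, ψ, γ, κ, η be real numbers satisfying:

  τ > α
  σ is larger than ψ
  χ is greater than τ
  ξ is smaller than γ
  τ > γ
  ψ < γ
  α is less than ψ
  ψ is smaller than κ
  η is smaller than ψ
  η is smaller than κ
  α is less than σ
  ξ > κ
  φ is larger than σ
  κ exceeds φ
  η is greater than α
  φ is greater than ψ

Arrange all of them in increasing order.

Nothing is placed below α, so it is least; from there α < η; η < ψ; ψ < σ; σ < φ; φ < κ; κ < ξ; ξ < γ; γ < τ; τ < χ, each given directly.

α < η < ψ < σ < φ < κ < ξ < γ < τ < χ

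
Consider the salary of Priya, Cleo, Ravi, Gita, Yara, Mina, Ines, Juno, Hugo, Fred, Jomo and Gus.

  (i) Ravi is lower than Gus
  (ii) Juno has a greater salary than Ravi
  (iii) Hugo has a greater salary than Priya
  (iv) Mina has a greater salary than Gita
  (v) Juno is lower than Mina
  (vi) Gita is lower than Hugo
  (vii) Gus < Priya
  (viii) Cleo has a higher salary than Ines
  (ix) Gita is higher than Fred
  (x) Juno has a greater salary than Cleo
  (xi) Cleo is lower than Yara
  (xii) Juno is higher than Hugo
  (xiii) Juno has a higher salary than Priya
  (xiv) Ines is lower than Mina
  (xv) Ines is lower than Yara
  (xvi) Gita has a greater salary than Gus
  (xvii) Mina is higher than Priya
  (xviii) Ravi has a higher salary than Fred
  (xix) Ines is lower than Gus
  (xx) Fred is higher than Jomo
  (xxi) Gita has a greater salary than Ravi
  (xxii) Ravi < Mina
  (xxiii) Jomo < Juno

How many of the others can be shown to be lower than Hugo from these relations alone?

7

From Hugo the given relations immediately reach Priya, Gita.
From those, Fred, Ravi, Gus — 5 in total.
From those, Jomo, Ines — 7 in total.
Nothing else is reachable below Hugo; 7 in all.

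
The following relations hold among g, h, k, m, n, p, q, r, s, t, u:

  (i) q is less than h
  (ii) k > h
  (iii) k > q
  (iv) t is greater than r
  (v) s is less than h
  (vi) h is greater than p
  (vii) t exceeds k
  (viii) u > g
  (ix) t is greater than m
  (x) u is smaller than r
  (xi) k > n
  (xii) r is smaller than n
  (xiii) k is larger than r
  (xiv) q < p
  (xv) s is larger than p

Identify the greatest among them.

t

Chaining downward from t: directly below it, m, r, k; then q, u, n, h; then p, g, s.
That covers every other element, and nothing is given above t, so t is the greatest.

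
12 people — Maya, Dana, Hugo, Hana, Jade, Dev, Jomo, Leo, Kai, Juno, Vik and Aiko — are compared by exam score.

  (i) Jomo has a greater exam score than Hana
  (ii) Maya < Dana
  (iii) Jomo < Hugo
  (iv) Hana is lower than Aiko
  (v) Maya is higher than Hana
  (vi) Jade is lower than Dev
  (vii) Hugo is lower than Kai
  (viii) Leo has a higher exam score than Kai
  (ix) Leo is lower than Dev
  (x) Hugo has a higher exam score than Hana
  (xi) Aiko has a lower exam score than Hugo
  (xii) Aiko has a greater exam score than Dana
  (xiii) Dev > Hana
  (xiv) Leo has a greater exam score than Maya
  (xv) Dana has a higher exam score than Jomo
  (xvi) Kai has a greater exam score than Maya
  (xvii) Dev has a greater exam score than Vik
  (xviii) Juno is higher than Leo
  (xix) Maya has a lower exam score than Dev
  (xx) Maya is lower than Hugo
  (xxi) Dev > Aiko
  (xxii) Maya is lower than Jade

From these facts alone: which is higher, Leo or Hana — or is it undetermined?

Leo

The relevant relations are Hana < Jomo; Jomo < Dana; Dana < Aiko; Aiko < Hugo; Hugo < Kai; Kai < Leo.
Together: Hana < Jomo < Dana < Aiko < Hugo < Kai < Leo.
So Leo is higher.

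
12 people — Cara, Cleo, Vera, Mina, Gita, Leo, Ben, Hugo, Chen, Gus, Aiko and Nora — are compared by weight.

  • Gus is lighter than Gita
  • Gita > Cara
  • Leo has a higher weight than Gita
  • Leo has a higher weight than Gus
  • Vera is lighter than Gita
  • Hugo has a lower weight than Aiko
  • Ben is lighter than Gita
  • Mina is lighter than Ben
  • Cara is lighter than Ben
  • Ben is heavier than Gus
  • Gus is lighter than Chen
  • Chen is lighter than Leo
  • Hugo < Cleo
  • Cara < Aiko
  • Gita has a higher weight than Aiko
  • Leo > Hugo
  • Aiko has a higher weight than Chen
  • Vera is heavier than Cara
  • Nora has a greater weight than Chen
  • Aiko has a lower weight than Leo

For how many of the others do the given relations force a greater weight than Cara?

5

From Cara the given relations immediately reach Ben, Vera, Aiko, Gita.
From those, Leo — 5 in total.
No other element is forced above Cara by the given relations, so the count is 5.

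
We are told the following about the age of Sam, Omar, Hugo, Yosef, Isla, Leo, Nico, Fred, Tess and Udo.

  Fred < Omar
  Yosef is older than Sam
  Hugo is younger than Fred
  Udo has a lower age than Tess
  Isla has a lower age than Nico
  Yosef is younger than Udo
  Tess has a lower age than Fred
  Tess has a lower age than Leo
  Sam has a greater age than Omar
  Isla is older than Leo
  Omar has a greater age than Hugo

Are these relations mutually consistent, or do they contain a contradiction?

inconsistent

We have Tess < Fred stated directly, yet also Fred < Omar < Sam < Yosef < Udo < Tess by chaining the others — so Fred < Tess. Contradiction.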